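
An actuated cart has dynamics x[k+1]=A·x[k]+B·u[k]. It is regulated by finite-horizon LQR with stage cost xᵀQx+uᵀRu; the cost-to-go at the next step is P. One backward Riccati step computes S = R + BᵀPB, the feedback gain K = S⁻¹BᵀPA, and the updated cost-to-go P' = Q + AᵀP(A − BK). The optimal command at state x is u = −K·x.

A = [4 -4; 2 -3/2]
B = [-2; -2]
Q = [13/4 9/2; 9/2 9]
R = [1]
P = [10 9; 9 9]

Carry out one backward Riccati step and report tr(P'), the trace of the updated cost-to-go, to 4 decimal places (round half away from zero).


BᵀP = [-38.0000 -36.0000]
S = R + BᵀPB = [1] + [148.0000] = [149.0000]
BᵀPA = [-224.0000 206.0000]
K = S⁻¹·BᵀPA = [-1.5034 1.3826]
A−BK = [0.9933 -1.2349; -1.0067 1.2651]
AᵀP(A−BK) = [3.2483 -3.3087; -3.3087 3.4446]
P' = Q + AᵀP(A−BK) = [6.4983 1.1913; 1.1913 12.4446]
tr(P') = 18.9430

18.9430


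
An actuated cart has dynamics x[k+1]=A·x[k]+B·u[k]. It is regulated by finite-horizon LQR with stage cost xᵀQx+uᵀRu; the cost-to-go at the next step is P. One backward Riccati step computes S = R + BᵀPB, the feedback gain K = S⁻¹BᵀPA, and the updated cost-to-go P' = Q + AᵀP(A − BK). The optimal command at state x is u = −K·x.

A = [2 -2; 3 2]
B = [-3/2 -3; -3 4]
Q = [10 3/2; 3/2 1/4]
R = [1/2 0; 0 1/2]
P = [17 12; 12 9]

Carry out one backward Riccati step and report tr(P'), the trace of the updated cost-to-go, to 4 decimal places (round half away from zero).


11.0750

BᵀP = [-61.5000 -45.0000; -3.0000 0.0000]
S = R + BᵀPB = [1/2 0; 0 1/2] + [227.2500 4.5000; 4.5000 9.0000] = [227.7500 4.5000; 4.5000 9.5000]
BᵀPA = [-258.0000 33.0000; -6.0000 6.0000]
K = S⁻¹·BᵀPA = [-1.1309 0.1337; -0.0959 0.5683]
A−BK = [0.0160 -0.0947; -0.0093 0.1280]
AᵀP(A−BK) = [0.6457 -0.1042; -0.1042 0.1794]
P' = Q + AᵀP(A−BK) = [10.6457 1.3958; 1.3958 0.4294]
tr(P') = 11.0750


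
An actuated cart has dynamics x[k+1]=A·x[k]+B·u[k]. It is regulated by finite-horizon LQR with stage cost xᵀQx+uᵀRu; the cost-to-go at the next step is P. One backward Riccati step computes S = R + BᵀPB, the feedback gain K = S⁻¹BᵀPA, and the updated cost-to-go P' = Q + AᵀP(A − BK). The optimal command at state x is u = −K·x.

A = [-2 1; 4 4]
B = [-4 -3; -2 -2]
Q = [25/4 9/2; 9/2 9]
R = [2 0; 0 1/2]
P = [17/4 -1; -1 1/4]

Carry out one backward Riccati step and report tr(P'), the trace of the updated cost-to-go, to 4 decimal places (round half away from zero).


BᵀP = [-15.0000 3.5000; -10.7500 2.5000]
S = R + BᵀPB = [2 0; 0 1/2] + [53.0000 38.0000; 38.0000 27.2500] = [55.0000 38.0000; 38.0000 27.7500]
BᵀPA = [44.0000 -1.0000; 31.5000 -0.7500]
K = S⁻¹·BᵀPA = [0.2918 0.0091; 0.7356 -0.0395]
A−BK = [1.3739 0.9179; 6.0547 3.9392]
AᵀP(A−BK) = [0.9909 0.3435; 0.3435 0.2295]
P' = Q + AᵀP(A−BK) = [7.2409 4.8435; 4.8435 9.2295]
tr(P') = 16.4704

16.4704


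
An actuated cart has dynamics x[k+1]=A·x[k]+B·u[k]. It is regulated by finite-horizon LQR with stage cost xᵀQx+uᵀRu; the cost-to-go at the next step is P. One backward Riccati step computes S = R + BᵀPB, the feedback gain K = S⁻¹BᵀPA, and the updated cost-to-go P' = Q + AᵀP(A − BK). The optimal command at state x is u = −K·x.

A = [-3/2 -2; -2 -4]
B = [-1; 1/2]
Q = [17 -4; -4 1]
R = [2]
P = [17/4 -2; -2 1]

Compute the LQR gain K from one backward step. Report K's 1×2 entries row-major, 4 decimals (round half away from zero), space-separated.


0.3382 0.0588

BᵀP = [-5.2500 2.5000]
S = R + BᵀPB = [2] + [6.5000] = [8.5000]
BᵀPA = [2.8750 0.5000]
K = S⁻¹·BᵀPA = [0.3382 0.0588]
A−BK = [-1.1618 -1.9412; -2.1691 -4.0294]
AᵀP(A−BK) = [0.5901 0.5809; 0.5809 0.9706]
P' = Q + AᵀP(A−BK) = [17.5901 -3.4191; -3.4191 1.9706]
tr(P') = 19.5607


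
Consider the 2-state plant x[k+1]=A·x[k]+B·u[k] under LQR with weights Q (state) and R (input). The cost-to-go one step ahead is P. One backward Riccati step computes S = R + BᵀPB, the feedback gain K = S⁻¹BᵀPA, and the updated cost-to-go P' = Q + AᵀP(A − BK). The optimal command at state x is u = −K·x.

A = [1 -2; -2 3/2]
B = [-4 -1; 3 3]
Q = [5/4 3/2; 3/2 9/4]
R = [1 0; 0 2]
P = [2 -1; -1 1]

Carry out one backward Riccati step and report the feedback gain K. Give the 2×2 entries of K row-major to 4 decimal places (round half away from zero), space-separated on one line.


BᵀP = [-11.0000 7.0000; -5.0000 4.0000]
S = R + BᵀPB = [1 0; 0 2] + [65.0000 32.0000; 32.0000 17.0000] = [66.0000 32.0000; 32.0000 19.0000]
BᵀPA = [-25.0000 32.5000; -13.0000 16.0000]
K = S⁻¹·BᵀPA = [-0.2565 0.4587; -0.2522 0.0696]
A−BK = [-0.2783 -0.0957; -0.4739 -0.0848]
AᵀP(A−BK) = [0.3087 -0.1283; -0.1283 0.2293]
P' = Q + AᵀP(A−BK) = [1.5587 1.3717; 1.3717 2.4793]
tr(P') = 4.0380

-0.2565 0.4587 -0.2522 0.0696


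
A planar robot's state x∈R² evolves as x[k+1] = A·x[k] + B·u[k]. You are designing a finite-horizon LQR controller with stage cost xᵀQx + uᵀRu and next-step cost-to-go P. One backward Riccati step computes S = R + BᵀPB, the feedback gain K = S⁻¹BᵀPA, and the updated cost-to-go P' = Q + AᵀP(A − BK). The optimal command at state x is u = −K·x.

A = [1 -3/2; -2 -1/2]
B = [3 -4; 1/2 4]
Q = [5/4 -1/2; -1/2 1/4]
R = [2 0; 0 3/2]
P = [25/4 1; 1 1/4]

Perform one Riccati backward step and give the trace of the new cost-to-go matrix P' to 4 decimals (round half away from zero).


BᵀP = [19.2500 3.1250; -21.0000 -3.0000]
S = R + BᵀPB = [2 0; 0 3/2] + [59.3125 -64.5000; -64.5000 72.0000] = [61.3125 -64.5000; -64.5000 73.5000]
BᵀPA = [13.0000 -30.4375; -15.0000 33.0000]
K = S⁻¹·BᵀPA = [-0.0347 -0.3138; -0.2345 0.1736]
A−BK = [0.1660 0.1358; -1.0447 -1.0374]
AᵀP(A−BK) = [0.1831 0.0585; 0.0585 0.3447]
P' = Q + AᵀP(A−BK) = [1.4331 -0.4415; -0.4415 0.5947]
tr(P') = 2.0278

2.0278


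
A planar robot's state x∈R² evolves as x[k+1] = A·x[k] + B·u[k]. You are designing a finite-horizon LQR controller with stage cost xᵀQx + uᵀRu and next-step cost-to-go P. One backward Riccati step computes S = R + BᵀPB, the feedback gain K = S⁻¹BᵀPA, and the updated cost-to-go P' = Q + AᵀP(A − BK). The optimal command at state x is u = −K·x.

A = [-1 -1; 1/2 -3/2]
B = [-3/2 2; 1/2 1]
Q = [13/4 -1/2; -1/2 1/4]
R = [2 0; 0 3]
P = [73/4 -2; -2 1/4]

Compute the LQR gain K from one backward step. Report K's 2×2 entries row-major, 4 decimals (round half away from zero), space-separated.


0.3400 0.2506 -0.2658 -0.2262

BᵀP = [-28.3750 3.1250; 34.5000 -3.7500]
S = R + BᵀPB = [2 0; 0 3] + [44.1250 -53.6250; -53.6250 65.2500] = [46.1250 -53.6250; -53.6250 68.2500]
BᵀPA = [29.9375 23.6875; -36.3750 -28.8750]
K = S⁻¹·BᵀPA = [0.3400 0.2506; -0.2658 -0.2262]
A−BK = [0.0416 -0.1717; 0.5958 -1.3991]
AᵀP(A−BK) = [0.4643 0.3330; 0.3330 0.3456]
P' = Q + AᵀP(A−BK) = [3.7143 -0.1670; -0.1670 0.5956]
tr(P') = 4.3099


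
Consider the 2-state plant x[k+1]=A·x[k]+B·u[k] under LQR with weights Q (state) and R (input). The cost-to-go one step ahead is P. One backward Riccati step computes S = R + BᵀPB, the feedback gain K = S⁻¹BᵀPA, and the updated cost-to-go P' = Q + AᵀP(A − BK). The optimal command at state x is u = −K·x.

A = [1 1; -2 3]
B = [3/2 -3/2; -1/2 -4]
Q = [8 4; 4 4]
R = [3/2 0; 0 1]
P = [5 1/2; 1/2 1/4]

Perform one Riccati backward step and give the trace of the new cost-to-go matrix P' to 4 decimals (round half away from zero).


13.4134

BᵀP = [7.2500 0.6250; -9.5000 -1.7500]
S = R + BᵀPB = [3/2 0; 0 1] + [10.5625 -13.3750; -13.3750 21.2500] = [12.0625 -13.3750; -13.3750 22.2500]
BᵀPA = [6.0000 9.1250; -6.0000 -14.7500]
K = S⁻¹·BᵀPA = [0.5950 0.0642; 0.0880 -0.6243]
A−BK = [0.2395 -0.0328; -1.3506 0.5349]
AᵀP(A−BK) = [0.9581 -0.1313; -0.1313 0.4553]
P' = Q + AᵀP(A−BK) = [8.9581 3.8687; 3.8687 4.4553]
tr(P') = 13.4134


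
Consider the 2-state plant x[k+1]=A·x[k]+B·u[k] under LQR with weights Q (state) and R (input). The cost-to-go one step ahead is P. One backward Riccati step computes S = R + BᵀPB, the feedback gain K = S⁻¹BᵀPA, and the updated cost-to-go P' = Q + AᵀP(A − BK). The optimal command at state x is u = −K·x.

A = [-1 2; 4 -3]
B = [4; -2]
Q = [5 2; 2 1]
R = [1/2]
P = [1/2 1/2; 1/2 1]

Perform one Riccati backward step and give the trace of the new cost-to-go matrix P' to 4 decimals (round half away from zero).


BᵀP = [1.0000 0.0000]
S = R + BᵀPB = [1/2] + [4.0000] = [4.5000]
BᵀPA = [-1.0000 2.0000]
K = S⁻¹·BᵀPA = [-0.2222 0.4444]
A−BK = [-0.1111 0.2222; 3.5556 -2.1111]
AᵀP(A−BK) = [12.2778 -7.0556; -7.0556 4.1111]
P' = Q + AᵀP(A−BK) = [17.2778 -5.0556; -5.0556 5.1111]
tr(P') = 22.3889

22.3889


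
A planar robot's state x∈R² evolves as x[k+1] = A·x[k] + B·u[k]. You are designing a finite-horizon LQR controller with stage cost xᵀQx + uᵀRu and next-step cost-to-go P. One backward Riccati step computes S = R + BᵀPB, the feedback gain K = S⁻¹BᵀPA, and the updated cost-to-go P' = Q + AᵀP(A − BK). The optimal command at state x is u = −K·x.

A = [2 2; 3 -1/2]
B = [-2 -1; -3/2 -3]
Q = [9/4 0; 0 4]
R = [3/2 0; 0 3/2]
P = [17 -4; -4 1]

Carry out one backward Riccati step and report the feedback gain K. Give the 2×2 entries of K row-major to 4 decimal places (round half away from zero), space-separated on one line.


-0.7194 -1.2451 -0.2530 0.0237

BᵀP = [-28.0000 6.5000; -5.0000 1.0000]
S = R + BᵀPB = [3/2 0; 0 3/2] + [46.2500 8.5000; 8.5000 2.0000] = [47.7500 8.5000; 8.5000 3.5000]
BᵀPA = [-36.5000 -59.2500; -7.0000 -10.5000]
K = S⁻¹·BᵀPA = [-0.7194 -1.2451; -0.2530 0.0237]
A−BK = [0.3083 -0.4664; 1.1621 -2.2964]
AᵀP(A−BK) = [0.9723 1.2213; 1.2213 2.7292]
P' = Q + AᵀP(A−BK) = [3.2223 1.2213; 1.2213 6.7292]
tr(P') = 9.9516


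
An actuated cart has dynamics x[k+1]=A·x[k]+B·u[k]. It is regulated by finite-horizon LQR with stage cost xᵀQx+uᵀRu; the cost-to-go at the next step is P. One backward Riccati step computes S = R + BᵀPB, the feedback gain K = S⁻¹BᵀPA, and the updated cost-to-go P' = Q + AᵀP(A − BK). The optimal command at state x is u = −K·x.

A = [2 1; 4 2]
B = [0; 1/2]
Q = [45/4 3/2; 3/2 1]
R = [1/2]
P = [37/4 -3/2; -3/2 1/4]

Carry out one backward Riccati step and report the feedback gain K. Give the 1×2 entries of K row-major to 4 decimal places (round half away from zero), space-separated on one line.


BᵀP = [-0.7500 0.1250]
S = R + BᵀPB = [1/2] + [0.0625] = [0.5625]
BᵀPA = [-1.0000 -0.5000]
K = S⁻¹·BᵀPA = [-1.7778 -0.8889]
A−BK = [2.0000 1.0000; 4.8889 2.4444]
AᵀP(A−BK) = [15.2222 7.6111; 7.6111 3.8056]
P' = Q + AᵀP(A−BK) = [26.4722 9.1111; 9.1111 4.8056]
tr(P') = 31.2778

-1.7778 -0.8889


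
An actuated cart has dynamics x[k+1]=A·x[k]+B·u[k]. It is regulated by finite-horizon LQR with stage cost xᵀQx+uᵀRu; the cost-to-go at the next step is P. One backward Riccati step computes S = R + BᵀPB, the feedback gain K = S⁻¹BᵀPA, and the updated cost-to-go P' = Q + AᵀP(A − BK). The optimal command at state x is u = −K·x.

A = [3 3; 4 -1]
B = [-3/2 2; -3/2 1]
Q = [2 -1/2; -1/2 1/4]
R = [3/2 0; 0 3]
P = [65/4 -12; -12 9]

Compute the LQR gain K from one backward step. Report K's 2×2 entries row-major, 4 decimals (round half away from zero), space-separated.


BᵀP = [-6.3750 4.5000; 20.5000 -15.0000]
S = R + BᵀPB = [3/2 0; 0 3] + [2.8125 -8.2500; -8.2500 26.0000] = [4.3125 -8.2500; -8.2500 29.0000]
BᵀPA = [-1.1250 -23.6250; 1.5000 76.5000]
K = S⁻¹·BᵀPA = [-0.3553 -0.9474; -0.0493 2.3684]
A−BK = [2.5658 -3.1579; 3.5164 -4.7895]
AᵀP(A−BK) = [1.9243 -2.3684; -2.3684 23.6842]
P' = Q + AᵀP(A−BK) = [3.9243 -2.8684; -2.8684 23.9342]
tr(P') = 27.8586

-0.3553 -0.9474 -0.0493 2.3684


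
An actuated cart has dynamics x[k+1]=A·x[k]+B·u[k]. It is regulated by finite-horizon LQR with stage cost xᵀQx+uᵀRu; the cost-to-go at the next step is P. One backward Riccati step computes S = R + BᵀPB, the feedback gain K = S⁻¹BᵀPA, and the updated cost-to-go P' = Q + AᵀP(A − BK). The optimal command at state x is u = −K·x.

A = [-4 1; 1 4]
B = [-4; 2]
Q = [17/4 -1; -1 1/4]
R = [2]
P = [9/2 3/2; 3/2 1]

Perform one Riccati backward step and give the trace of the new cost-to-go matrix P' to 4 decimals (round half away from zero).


22.1296

BᵀP = [-15.0000 -4.0000]
S = R + BᵀPB = [2] + [52.0000] = [54.0000]
BᵀPA = [56.0000 -31.0000]
K = S⁻¹·BᵀPA = [1.0370 -0.5741]
A−BK = [0.1481 -1.2963; -1.0741 5.1481]
AᵀP(A−BK) = [2.9259 -4.3519; -4.3519 14.7037]
P' = Q + AᵀP(A−BK) = [7.1759 -5.3519; -5.3519 14.9537]
tr(P') = 22.1296


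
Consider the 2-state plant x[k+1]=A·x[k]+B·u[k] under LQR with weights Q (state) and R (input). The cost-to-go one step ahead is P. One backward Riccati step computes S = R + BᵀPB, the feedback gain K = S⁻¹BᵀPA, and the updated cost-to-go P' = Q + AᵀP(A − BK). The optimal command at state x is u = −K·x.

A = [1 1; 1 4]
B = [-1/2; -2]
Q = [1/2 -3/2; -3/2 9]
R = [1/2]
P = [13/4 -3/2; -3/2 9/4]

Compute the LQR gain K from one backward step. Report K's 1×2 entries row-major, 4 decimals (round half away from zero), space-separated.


BᵀP = [1.3750 -3.7500]
S = R + BᵀPB = [1/2] + [6.8125] = [7.3125]
BᵀPA = [-2.3750 -13.6250]
K = S⁻¹·BᵀPA = [-0.3248 -1.8632]
A−BK = [0.8376 0.0684; 0.3504 0.2735]
AᵀP(A−BK) = [1.7286 0.3248; 0.3248 1.8632]
P' = Q + AᵀP(A−BK) = [2.2286 -1.1752; -1.1752 10.8632]
tr(P') = 13.0919

-0.3248 -1.8632


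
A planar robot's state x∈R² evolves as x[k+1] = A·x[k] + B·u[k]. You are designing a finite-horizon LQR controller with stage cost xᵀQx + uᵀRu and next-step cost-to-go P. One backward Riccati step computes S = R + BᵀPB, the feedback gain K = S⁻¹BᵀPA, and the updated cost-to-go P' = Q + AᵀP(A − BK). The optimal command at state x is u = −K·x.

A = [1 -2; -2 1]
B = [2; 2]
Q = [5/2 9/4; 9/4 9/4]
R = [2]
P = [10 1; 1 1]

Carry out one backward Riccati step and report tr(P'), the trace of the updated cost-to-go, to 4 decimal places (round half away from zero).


BᵀP = [22.0000 4.0000]
S = R + BᵀPB = [2] + [52.0000] = [54.0000]
BᵀPA = [14.0000 -40.0000]
K = S⁻¹·BᵀPA = [0.2593 -0.7407]
A−BK = [0.4815 -0.5185; -2.5185 2.4815]
AᵀP(A−BK) = [6.3704 -6.6296; -6.6296 7.3704]
P' = Q + AᵀP(A−BK) = [8.8704 -4.3796; -4.3796 9.6204]
tr(P') = 18.4907

18.4907


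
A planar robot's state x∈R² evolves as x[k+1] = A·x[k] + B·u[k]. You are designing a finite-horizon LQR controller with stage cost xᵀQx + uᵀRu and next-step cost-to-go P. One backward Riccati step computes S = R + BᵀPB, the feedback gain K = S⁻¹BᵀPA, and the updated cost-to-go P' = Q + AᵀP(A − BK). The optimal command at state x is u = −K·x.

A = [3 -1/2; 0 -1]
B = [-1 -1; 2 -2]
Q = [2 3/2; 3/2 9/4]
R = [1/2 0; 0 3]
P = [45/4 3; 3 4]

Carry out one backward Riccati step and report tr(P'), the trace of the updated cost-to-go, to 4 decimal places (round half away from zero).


12.2369

BᵀP = [-5.2500 5.0000; -17.2500 -11.0000]
S = R + BᵀPB = [1/2 0; 0 3] + [15.2500 -4.7500; -4.7500 39.2500] = [15.7500 -4.7500; -4.7500 42.2500]
BᵀPA = [-15.7500 -2.3750; -51.7500 19.6250]
K = S⁻¹·BᵀPA = [-1.4175 -0.0111; -1.3842 0.4633]
A−BK = [0.1983 -0.0478; 0.0665 -0.0513]
AᵀP(A−BK) = [7.2920 -2.0763; -2.0763 0.6949]
P' = Q + AᵀP(A−BK) = [9.2920 -0.5763; -0.5763 2.9449]
tr(P') = 12.2369


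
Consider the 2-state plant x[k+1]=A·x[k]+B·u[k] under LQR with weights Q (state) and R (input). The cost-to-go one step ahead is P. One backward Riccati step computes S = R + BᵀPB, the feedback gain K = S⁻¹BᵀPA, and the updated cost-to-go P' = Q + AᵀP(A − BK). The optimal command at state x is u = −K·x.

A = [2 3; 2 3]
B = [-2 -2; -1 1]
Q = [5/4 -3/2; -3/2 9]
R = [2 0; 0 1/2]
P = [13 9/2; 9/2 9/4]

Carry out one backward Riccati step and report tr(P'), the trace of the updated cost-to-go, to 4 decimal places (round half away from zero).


BᵀP = [-30.5000 -11.2500; -21.5000 -6.7500]
S = R + BᵀPB = [2 0; 0 1/2] + [72.2500 49.7500; 49.7500 36.2500] = [74.2500 49.7500; 49.7500 36.7500]
BᵀPA = [-83.5000 -125.2500; -56.5000 -84.7500]
K = S⁻¹·BᵀPA = [-1.0163 -1.5244; -0.1617 -0.2425]
A−BK = [-0.3558 -0.5338; 1.1454 1.7181]
AᵀP(A−BK) = [3.0084 4.5126; 4.5126 6.7689]
P' = Q + AᵀP(A−BK) = [4.2584 3.0126; 3.0126 15.7689]
tr(P') = 20.0272

20.0272


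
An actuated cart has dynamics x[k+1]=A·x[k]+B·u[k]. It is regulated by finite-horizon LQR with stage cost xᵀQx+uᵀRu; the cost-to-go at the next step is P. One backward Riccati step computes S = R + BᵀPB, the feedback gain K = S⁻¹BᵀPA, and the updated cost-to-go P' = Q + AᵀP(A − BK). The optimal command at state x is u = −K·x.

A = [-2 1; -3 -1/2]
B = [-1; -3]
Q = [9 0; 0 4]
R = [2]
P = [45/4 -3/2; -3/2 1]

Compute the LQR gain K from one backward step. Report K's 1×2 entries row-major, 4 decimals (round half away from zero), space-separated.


BᵀP = [-6.7500 -1.5000]
S = R + BᵀPB = [2] + [11.2500] = [13.2500]
BᵀPA = [18.0000 -6.0000]
K = S⁻¹·BᵀPA = [1.3585 -0.4528]
A−BK = [-0.6415 0.5472; 1.0755 -1.8585]
AᵀP(A−BK) = [11.5472 -9.8491; -9.8491 10.2830]
P' = Q + AᵀP(A−BK) = [20.5472 -9.8491; -9.8491 14.2830]
tr(P') = 34.8302

1.3585 -0.4528


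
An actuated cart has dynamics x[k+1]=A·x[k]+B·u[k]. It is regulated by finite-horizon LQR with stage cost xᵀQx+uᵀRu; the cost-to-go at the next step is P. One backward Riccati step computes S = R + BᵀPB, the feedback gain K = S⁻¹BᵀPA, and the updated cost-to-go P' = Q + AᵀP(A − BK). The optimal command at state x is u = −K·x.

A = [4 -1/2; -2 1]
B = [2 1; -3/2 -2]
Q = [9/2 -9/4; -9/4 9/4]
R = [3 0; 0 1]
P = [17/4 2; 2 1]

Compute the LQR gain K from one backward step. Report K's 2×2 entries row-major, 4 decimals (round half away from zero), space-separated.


BᵀP = [5.5000 2.5000; 0.2500 0.0000]
S = R + BᵀPB = [3 0; 0 1] + [7.2500 0.5000; 0.5000 0.2500] = [10.2500 0.5000; 0.5000 1.2500]
BᵀPA = [17.0000 -0.2500; 1.0000 -0.1250]
K = S⁻¹·BᵀPA = [1.6517 -0.0199; 0.1393 -0.0920]
A−BK = [0.5572 -0.3682; 0.7562 0.7861]
AᵀP(A−BK) = [11.7811 -0.0697; -0.0697 0.0460]
P' = Q + AᵀP(A−BK) = [16.2811 -2.3197; -2.3197 2.2960]
tr(P') = 18.5771

1.6517 -0.0199 0.1393 -0.0920


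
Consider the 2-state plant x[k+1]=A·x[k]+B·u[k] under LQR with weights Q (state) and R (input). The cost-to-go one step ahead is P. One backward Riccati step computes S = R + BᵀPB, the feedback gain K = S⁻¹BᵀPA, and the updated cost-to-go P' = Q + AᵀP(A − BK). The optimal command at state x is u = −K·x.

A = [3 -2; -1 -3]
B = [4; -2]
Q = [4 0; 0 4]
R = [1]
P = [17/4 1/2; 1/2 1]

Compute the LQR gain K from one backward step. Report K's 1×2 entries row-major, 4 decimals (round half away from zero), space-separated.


BᵀP = [16.0000 0.0000]
S = R + BᵀPB = [1] + [64.0000] = [65.0000]
BᵀPA = [48.0000 -32.0000]
K = S⁻¹·BᵀPA = [0.7385 -0.4923]
A−BK = [0.0462 -0.0308; 0.4769 -3.9846]
AᵀP(A−BK) = [0.8038 -2.3692; -2.3692 16.2462]
P' = Q + AᵀP(A−BK) = [4.8038 -2.3692; -2.3692 20.2462]
tr(P') = 25.0500

0.7385 -0.4923


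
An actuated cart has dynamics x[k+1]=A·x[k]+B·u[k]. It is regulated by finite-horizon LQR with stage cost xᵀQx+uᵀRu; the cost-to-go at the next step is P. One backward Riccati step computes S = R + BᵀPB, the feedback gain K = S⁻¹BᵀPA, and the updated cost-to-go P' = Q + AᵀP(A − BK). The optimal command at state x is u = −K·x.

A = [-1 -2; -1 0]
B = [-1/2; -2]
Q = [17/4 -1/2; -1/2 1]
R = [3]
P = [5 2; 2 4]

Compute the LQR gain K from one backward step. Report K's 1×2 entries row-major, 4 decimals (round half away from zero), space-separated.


0.6392 0.5361

BᵀP = [-6.5000 -9.0000]
S = R + BᵀPB = [3] + [21.2500] = [24.2500]
BᵀPA = [15.5000 13.0000]
K = S⁻¹·BᵀPA = [0.6392 0.5361]
A−BK = [-0.6804 -1.7320; 0.2784 1.0722]
AᵀP(A−BK) = [3.0928 5.6907; 5.6907 13.0309]
P' = Q + AᵀP(A−BK) = [7.3428 5.1907; 5.1907 14.0309]
tr(P') = 21.3737


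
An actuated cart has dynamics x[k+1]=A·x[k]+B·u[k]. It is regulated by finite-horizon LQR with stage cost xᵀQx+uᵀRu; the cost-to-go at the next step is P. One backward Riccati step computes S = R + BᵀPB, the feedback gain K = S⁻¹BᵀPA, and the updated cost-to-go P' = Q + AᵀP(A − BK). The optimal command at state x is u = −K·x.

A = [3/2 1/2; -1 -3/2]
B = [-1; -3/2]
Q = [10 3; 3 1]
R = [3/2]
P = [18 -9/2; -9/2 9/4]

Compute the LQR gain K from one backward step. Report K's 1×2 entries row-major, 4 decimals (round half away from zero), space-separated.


-1.6271 -0.6610

BᵀP = [-11.2500 1.1250]
S = R + BᵀPB = [3/2] + [9.5625] = [11.0625]
BᵀPA = [-18.0000 -7.3125]
K = S⁻¹·BᵀPA = [-1.6271 -0.6610]
A−BK = [-0.1271 -0.1610; -3.4407 -2.4915]
AᵀP(A−BK) = [26.9619 17.3517; 17.3517 11.4788]
P' = Q + AᵀP(A−BK) = [36.9619 20.3517; 20.3517 12.4788]
tr(P') = 49.4407


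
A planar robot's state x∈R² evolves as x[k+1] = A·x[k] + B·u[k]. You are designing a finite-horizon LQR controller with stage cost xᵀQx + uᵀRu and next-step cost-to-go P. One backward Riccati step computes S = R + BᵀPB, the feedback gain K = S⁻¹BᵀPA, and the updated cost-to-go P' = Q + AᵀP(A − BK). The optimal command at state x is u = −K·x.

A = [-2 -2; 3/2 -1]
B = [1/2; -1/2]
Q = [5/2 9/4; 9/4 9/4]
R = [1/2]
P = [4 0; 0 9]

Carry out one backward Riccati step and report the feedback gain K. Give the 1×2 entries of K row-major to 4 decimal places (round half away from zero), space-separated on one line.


BᵀP = [2.0000 -4.5000]
S = R + BᵀPB = [1/2] + [3.2500] = [3.7500]
BᵀPA = [-10.7500 0.5000]
K = S⁻¹·BᵀPA = [-2.8667 0.1333]
A−BK = [-0.5667 -2.0667; 0.0667 -0.9333]
AᵀP(A−BK) = [5.4333 3.9333; 3.9333 24.9333]
P' = Q + AᵀP(A−BK) = [7.9333 6.1833; 6.1833 27.1833]
tr(P') = 35.1167

-2.8667 0.1333


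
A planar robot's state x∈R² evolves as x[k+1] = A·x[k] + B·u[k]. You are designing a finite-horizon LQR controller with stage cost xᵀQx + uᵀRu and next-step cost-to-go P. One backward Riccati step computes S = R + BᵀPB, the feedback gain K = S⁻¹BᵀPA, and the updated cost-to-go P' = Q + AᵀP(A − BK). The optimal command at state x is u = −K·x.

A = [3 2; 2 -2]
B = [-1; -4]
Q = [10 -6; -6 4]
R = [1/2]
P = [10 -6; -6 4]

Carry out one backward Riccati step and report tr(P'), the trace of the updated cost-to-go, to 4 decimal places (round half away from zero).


46.7925

BᵀP = [14.0000 -10.0000]
S = R + BᵀPB = [1/2] + [26.0000] = [26.5000]
BᵀPA = [22.0000 48.0000]
K = S⁻¹·BᵀPA = [0.8302 1.8113]
A−BK = [3.8302 3.8113; 5.3208 5.2453]
AᵀP(A−BK) = [15.7358 16.1509; 16.1509 17.0566]
P' = Q + AᵀP(A−BK) = [25.7358 10.1509; 10.1509 21.0566]
tr(P') = 46.7925


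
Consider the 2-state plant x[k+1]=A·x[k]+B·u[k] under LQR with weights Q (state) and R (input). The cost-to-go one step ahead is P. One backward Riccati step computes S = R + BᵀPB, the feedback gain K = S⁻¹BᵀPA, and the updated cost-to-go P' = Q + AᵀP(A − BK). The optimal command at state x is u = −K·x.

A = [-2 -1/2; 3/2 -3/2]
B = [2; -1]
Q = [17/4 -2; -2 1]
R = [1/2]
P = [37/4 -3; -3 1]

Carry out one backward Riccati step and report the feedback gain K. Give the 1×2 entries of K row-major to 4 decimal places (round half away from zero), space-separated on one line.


-1.0594 -0.0050

BᵀP = [21.5000 -7.0000]
S = R + BᵀPB = [1/2] + [50.0000] = [50.5000]
BᵀPA = [-53.5000 -0.2500]
K = S⁻¹·BᵀPA = [-1.0594 -0.0050]
A−BK = [0.1188 -0.4901; 0.4406 -1.5050]
AᵀP(A−BK) = [0.5718 -0.0149; -0.0149 0.0613]
P' = Q + AᵀP(A−BK) = [4.8218 -2.0149; -2.0149 1.0613]
tr(P') = 5.8830


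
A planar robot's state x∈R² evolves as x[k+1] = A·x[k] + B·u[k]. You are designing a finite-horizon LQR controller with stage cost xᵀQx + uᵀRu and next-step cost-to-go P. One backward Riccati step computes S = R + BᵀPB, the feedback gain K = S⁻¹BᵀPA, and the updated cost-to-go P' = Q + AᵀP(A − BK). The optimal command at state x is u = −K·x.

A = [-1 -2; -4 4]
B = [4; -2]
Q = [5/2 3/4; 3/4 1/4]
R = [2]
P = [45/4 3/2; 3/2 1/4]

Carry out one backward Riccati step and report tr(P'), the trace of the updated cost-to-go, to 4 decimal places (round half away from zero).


BᵀP = [42.0000 5.5000]
S = R + BᵀPB = [2] + [157.0000] = [159.0000]
BᵀPA = [-64.0000 -62.0000]
K = S⁻¹·BᵀPA = [-0.4025 -0.3899]
A−BK = [0.6101 -0.4403; -4.8050 3.2201]
AᵀP(A−BK) = [1.4890 -0.4560; -0.4560 0.8239]
P' = Q + AᵀP(A−BK) = [3.9890 0.2940; 0.2940 1.0739]
tr(P') = 5.0629

5.0629


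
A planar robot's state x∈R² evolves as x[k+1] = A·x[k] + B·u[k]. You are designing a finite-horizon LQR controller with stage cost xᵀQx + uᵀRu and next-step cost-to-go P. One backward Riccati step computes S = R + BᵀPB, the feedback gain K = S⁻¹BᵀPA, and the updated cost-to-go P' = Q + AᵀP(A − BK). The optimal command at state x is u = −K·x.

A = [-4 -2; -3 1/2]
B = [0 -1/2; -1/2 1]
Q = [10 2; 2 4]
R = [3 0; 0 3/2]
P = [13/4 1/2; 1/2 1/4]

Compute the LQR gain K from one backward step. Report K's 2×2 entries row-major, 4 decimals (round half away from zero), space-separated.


0.4490 0.1429 2.1818 1.0909

BᵀP = [-0.2500 -0.1250; -1.1250 0.0000]
S = R + BᵀPB = [3 0; 0 3/2] + [0.0625 0.0000; 0.0000 0.5625] = [3.0625 0.0000; 0.0000 2.0625]
BᵀPA = [1.3750 0.4375; 4.5000 2.2500]
K = S⁻¹·BᵀPA = [0.4490 0.1429; 2.1818 1.0909]
A−BK = [-2.9091 -1.4545; -4.9573 -0.5195]
AᵀP(A−BK) = [55.8145 22.5195; 22.5195 9.5455]
P' = Q + AᵀP(A−BK) = [65.8145 24.5195; 24.5195 13.5455]
tr(P') = 79.3599


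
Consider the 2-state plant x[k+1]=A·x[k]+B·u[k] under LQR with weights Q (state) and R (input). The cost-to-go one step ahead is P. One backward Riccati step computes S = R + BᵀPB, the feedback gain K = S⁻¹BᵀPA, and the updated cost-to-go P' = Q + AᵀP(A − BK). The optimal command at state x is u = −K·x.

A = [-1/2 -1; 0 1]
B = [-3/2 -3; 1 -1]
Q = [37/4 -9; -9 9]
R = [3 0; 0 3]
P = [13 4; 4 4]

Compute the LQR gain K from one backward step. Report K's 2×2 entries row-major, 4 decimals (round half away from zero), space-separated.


0.0843 0.5567 0.1176 0.0000

BᵀP = [-15.5000 -2.0000; -43.0000 -16.0000]
S = R + BᵀPB = [3 0; 0 3] + [21.2500 48.5000; 48.5000 145.0000] = [24.2500 48.5000; 48.5000 148.0000]
BᵀPA = [7.7500 13.5000; 21.5000 27.0000]
K = S⁻¹·BᵀPA = [0.0843 0.5567; 0.1176 0.0000]
A−BK = [-0.0206 -0.1649; 0.0334 0.4433]
AᵀP(A−BK) = [0.0673 0.1856; 0.1856 1.4845]
P' = Q + AᵀP(A−BK) = [9.3173 -8.8144; -8.8144 10.4845]
tr(P') = 19.8018


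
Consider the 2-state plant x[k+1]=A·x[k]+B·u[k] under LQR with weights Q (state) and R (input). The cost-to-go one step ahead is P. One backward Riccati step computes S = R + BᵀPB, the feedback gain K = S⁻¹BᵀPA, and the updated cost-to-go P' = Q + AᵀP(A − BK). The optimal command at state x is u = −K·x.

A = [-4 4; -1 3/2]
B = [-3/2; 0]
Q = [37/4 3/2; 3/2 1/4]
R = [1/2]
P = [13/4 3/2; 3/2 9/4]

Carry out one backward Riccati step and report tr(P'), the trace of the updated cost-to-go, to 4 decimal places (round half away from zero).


23.2825

BᵀP = [-4.8750 -2.2500]
S = R + BᵀPB = [1/2] + [7.3125] = [7.8125]
BᵀPA = [21.7500 -22.8750]
K = S⁻¹·BᵀPA = [2.7840 -2.9280]
A−BK = [0.1760 -0.3920; -1.0000 1.5000]
AᵀP(A−BK) = [5.6980 -6.6910; -6.6910 8.0845]
P' = Q + AᵀP(A−BK) = [14.9480 -5.1910; -5.1910 8.3345]
tr(P') = 23.2825


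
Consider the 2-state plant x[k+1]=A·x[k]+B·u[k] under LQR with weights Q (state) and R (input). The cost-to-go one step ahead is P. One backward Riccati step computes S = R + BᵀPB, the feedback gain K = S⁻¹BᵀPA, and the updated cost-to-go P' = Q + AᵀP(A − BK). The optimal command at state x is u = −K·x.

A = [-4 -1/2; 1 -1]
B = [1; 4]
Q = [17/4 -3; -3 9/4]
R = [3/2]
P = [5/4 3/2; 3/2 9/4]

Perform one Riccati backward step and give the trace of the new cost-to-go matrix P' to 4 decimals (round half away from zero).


BᵀP = [7.2500 10.5000]
S = R + BᵀPB = [3/2] + [49.2500] = [50.7500]
BᵀPA = [-18.5000 -14.1250]
K = S⁻¹·BᵀPA = [-0.3645 -0.2783]
A−BK = [-3.6355 -0.2217; 2.4581 0.1133]
AᵀP(A−BK) = [3.5062 0.3510; 0.3510 0.1312]
P' = Q + AᵀP(A−BK) = [7.7562 -2.6490; -2.6490 2.3812]
tr(P') = 10.1373

10.1373


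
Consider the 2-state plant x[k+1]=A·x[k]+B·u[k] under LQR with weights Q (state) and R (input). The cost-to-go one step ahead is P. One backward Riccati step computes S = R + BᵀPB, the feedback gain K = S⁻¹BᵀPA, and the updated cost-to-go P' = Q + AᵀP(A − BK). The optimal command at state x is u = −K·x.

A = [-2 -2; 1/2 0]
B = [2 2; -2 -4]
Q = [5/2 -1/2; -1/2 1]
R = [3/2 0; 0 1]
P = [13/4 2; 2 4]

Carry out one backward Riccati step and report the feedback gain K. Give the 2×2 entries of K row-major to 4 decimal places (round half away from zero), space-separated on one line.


-1.1460 -1.2965 0.4580 0.6571

BᵀP = [2.5000 -4.0000; -1.5000 -12.0000]
S = R + BᵀPB = [3/2 0; 0 1] + [13.0000 21.0000; 21.0000 45.0000] = [14.5000 21.0000; 21.0000 46.0000]
BᵀPA = [-7.0000 -5.0000; -3.0000 3.0000]
K = S⁻¹·BᵀPA = [-1.1460 -1.2965; 0.4580 0.6571]
A−BK = [-0.6239 -0.7212; 0.0398 0.0354]
AᵀP(A−BK) = [3.3518 3.8960; 3.8960 4.5465]
P' = Q + AᵀP(A−BK) = [5.8518 3.3960; 3.3960 5.5465]
tr(P') = 11.3982


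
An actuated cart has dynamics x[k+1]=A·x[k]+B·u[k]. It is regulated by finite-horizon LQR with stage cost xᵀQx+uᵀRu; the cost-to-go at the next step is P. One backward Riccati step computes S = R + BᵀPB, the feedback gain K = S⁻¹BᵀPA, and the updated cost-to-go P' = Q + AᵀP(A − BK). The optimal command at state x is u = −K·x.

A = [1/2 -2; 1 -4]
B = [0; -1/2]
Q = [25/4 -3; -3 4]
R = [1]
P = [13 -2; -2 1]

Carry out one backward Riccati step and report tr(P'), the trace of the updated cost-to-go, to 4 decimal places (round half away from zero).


BᵀP = [1.0000 -0.5000]
S = R + BᵀPB = [1] + [0.2500] = [1.2500]
BᵀPA = [0.0000 0.0000]
K = S⁻¹·BᵀPA = [0.0000 0.0000]
A−BK = [0.5000 -2.0000; 1.0000 -4.0000]
AᵀP(A−BK) = [2.2500 -9.0000; -9.0000 36.0000]
P' = Q + AᵀP(A−BK) = [8.5000 -12.0000; -12.0000 40.0000]
tr(P') = 48.5000

48.5000


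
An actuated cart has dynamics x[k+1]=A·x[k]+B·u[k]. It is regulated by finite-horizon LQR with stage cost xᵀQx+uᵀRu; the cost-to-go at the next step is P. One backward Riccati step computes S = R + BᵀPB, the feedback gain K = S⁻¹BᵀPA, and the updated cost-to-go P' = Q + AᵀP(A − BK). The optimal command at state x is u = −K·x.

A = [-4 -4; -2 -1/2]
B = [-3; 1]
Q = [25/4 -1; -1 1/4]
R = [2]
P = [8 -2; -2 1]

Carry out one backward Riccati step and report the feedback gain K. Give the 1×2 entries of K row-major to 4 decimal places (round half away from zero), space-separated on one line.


1.0345 1.1552

BᵀP = [-26.0000 7.0000]
S = R + BᵀPB = [2] + [85.0000] = [87.0000]
BᵀPA = [90.0000 100.5000]
K = S⁻¹·BᵀPA = [1.0345 1.1552]
A−BK = [-0.8966 -0.5345; -3.0345 -1.6552]
AᵀP(A−BK) = [6.8966 5.0345; 5.0345 4.1552]
P' = Q + AᵀP(A−BK) = [13.1466 4.0345; 4.0345 4.4052]
tr(P') = 17.5517


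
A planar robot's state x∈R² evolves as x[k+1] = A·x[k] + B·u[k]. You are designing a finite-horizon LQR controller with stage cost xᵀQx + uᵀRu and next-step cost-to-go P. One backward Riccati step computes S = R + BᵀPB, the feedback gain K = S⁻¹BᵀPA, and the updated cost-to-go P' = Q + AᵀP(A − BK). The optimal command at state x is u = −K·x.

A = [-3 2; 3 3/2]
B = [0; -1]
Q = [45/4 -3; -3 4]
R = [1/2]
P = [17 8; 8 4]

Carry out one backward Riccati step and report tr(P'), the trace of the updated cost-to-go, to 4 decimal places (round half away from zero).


BᵀP = [-8.0000 -4.0000]
S = R + BᵀPB = [1/2] + [4.0000] = [4.5000]
BᵀPA = [12.0000 -22.0000]
K = S⁻¹·BᵀPA = [2.6667 -4.8889]
A−BK = [-3.0000 2.0000; 5.6667 -3.3889]
AᵀP(A−BK) = [13.0000 -13.3333; -13.3333 17.4444]
P' = Q + AᵀP(A−BK) = [24.2500 -16.3333; -16.3333 21.4444]
tr(P') = 45.6944

45.6944


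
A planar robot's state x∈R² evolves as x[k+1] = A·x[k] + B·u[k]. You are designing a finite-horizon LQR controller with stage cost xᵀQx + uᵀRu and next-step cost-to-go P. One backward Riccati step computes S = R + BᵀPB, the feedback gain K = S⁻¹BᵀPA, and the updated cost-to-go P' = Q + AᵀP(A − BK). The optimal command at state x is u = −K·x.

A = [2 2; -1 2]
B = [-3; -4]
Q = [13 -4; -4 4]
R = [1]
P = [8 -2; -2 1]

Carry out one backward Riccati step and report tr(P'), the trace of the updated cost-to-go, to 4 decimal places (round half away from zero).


30.6829

BᵀP = [-16.0000 2.0000]
S = R + BᵀPB = [1] + [40.0000] = [41.0000]
BᵀPA = [-34.0000 -28.0000]
K = S⁻¹·BᵀPA = [-0.8293 -0.6829]
A−BK = [-0.4878 -0.0488; -4.3171 -0.7317]
AᵀP(A−BK) = [12.8049 2.7805; 2.7805 0.8780]
P' = Q + AᵀP(A−BK) = [25.8049 -1.2195; -1.2195 4.8780]
tr(P') = 30.6829


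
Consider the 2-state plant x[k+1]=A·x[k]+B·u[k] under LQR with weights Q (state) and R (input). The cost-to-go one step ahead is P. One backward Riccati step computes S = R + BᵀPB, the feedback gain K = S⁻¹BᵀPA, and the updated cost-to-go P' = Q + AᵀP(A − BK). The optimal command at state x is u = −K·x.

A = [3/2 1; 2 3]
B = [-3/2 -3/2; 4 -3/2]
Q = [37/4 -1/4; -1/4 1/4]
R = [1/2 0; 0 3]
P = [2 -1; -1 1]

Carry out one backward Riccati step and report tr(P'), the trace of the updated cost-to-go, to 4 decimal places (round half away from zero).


12.3289

BᵀP = [-7.0000 5.5000; -1.5000 0.0000]
S = R + BᵀPB = [1/2 0; 0 3] + [32.5000 2.2500; 2.2500 2.2500] = [33.0000 2.2500; 2.2500 5.2500]
BᵀPA = [0.5000 9.5000; -2.2500 -1.5000]
K = S⁻¹·BᵀPA = [0.0457 0.3166; -0.4482 -0.4214]
A−BK = [0.8963 0.8428; 1.1449 1.1014]
AᵀP(A−BK) = [1.4688 1.3935; 1.3935 1.3601]
P' = Q + AᵀP(A−BK) = [10.7188 1.1435; 1.1435 1.6101]
tr(P') = 12.3289


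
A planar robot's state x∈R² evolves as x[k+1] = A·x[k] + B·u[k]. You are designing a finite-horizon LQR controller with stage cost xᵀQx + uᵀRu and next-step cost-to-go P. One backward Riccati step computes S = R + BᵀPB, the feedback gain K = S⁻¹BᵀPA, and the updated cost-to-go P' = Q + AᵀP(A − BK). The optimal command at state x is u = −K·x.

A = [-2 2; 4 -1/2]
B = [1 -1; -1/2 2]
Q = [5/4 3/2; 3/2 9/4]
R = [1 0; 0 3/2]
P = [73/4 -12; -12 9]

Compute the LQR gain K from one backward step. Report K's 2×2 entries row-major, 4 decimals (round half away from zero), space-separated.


BᵀP = [24.2500 -16.5000; -42.2500 30.0000]
S = R + BᵀPB = [1 0; 0 3/2] + [32.5000 -57.2500; -57.2500 102.2500] = [33.5000 -57.2500; -57.2500 103.7500]
BᵀPA = [-114.5000 56.7500; 204.5000 -99.5000]
K = S⁻¹·BᵀPA = [-0.8672 0.9666; 1.4926 -0.4257]
A−BK = [0.3597 0.6078; 0.5813 0.8346]
AᵀP(A−BK) = [4.4778 -1.2771; -1.2771 2.0424]
P' = Q + AᵀP(A−BK) = [5.7278 0.2229; 0.2229 4.2924]
tr(P') = 10.0202

-0.8672 0.9666 1.4926 -0.4257


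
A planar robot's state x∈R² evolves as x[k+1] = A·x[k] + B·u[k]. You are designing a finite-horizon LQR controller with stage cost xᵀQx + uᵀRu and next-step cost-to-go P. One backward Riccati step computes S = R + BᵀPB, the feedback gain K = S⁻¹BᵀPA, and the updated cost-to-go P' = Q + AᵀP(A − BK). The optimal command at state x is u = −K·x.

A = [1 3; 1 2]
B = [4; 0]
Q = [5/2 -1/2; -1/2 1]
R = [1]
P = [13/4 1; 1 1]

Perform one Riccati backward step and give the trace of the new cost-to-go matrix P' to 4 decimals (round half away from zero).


BᵀP = [13.0000 4.0000]
S = R + BᵀPB = [1] + [52.0000] = [53.0000]
BᵀPA = [17.0000 47.0000]
K = S⁻¹·BᵀPA = [0.3208 0.8868]
A−BK = [-0.2830 -0.5472; 1.0000 2.0000]
AᵀP(A−BK) = [0.7972 1.6745; 1.6745 3.5708]
P' = Q + AᵀP(A−BK) = [3.2972 1.1745; 1.1745 4.5708]
tr(P') = 7.8679

7.8679


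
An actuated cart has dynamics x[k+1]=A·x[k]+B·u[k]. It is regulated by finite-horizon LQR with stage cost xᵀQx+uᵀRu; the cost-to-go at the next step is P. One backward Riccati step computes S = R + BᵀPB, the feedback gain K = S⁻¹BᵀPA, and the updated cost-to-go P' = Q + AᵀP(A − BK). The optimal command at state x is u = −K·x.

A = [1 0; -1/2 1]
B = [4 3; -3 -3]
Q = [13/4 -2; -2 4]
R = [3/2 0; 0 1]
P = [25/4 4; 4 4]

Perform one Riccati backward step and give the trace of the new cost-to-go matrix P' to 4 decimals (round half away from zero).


9.3154

BᵀP = [13.0000 4.0000; 6.7500 0.0000]
S = R + BᵀPB = [3/2 0; 0 1] + [40.0000 27.0000; 27.0000 20.2500] = [41.5000 27.0000; 27.0000 21.2500]
BᵀPA = [11.0000 4.0000; 6.7500 0.0000]
K = S⁻¹·BᵀPA = [0.3369 0.5560; -0.1104 -0.7065]
A−BK = [-0.0164 -0.1047; 0.1795 0.5487]
AᵀP(A−BK) = [0.2895 0.6525; 0.6525 1.7760]
P' = Q + AᵀP(A−BK) = [3.5395 -1.3475; -1.3475 5.7760]
tr(P') = 9.3154


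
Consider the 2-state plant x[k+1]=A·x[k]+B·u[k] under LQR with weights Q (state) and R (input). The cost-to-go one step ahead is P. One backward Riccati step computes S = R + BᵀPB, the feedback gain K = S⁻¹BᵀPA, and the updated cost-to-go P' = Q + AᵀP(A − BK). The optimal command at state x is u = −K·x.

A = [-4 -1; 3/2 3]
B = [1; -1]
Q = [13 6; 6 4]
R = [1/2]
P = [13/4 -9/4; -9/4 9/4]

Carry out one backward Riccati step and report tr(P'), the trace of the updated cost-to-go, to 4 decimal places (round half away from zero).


BᵀP = [5.5000 -4.5000]
S = R + BᵀPB = [1/2] + [10.0000] = [10.5000]
BᵀPA = [-28.7500 -19.0000]
K = S⁻¹·BᵀPA = [-2.7381 -1.8095]
A−BK = [-1.2619 0.8095; -1.2381 1.1905]
AᵀP(A−BK) = [5.3423 1.4762; 1.4762 2.6190]
P' = Q + AᵀP(A−BK) = [18.3423 7.4762; 7.4762 6.6190]
tr(P') = 24.9613

24.9613


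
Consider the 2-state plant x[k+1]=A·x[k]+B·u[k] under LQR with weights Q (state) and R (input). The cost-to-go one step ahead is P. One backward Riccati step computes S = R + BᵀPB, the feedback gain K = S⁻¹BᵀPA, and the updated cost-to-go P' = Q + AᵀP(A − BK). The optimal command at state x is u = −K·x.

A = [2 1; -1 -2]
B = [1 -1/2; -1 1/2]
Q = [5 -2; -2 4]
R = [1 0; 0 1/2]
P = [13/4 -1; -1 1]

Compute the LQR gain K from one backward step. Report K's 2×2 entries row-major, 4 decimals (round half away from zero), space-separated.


1.0120 0.7952 -1.0120 -0.7952

BᵀP = [4.2500 -2.0000; -2.1250 1.0000]
S = R + BᵀPB = [1 0; 0 1/2] + [6.2500 -3.1250; -3.1250 1.5625] = [7.2500 -3.1250; -3.1250 2.0625]
BᵀPA = [10.5000 8.2500; -5.2500 -4.1250]
K = S⁻¹·BᵀPA = [1.0120 0.7952; -1.0120 -0.7952]
A−BK = [0.4819 -0.1928; 0.5181 -0.8072]
AᵀP(A−BK) = [2.0602 0.9759; 0.9759 1.4096]
P' = Q + AᵀP(A−BK) = [7.0602 -1.0241; -1.0241 5.4096]
tr(P') = 12.4699


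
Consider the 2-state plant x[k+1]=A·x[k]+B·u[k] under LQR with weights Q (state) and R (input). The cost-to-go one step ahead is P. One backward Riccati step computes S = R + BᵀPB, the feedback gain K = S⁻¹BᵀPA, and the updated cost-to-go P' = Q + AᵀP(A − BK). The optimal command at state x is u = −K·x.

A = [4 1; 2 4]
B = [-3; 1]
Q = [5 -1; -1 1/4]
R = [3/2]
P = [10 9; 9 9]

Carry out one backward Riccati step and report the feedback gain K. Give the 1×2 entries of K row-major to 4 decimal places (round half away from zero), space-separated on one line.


-2.5806 -2.0000

BᵀP = [-21.0000 -18.0000]
S = R + BᵀPB = [3/2] + [45.0000] = [46.5000]
BᵀPA = [-120.0000 -93.0000]
K = S⁻¹·BᵀPA = [-2.5806 -2.0000]
A−BK = [-3.7419 -5.0000; 4.5806 6.0000]
AᵀP(A−BK) = [30.3226 34.0000; 34.0000 40.0000]
P' = Q + AᵀP(A−BK) = [35.3226 33.0000; 33.0000 40.2500]
tr(P') = 75.5726


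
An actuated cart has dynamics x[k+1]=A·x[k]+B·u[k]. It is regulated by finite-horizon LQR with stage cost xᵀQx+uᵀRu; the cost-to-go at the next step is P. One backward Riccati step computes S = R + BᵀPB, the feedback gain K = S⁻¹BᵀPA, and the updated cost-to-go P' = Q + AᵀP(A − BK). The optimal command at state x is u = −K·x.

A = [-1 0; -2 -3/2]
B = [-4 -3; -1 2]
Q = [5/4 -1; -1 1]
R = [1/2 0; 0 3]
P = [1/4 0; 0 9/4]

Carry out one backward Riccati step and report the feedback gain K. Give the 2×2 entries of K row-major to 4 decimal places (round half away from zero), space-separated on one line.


0.7026 0.4042 -0.5050 -0.4311

BᵀP = [-1.0000 -2.2500; -0.7500 4.5000]
S = R + BᵀPB = [1/2 0; 0 3] + [6.2500 -1.5000; -1.5000 11.2500] = [6.7500 -1.5000; -1.5000 14.2500]
BᵀPA = [5.5000 3.3750; -8.2500 -6.7500]
K = S⁻¹·BᵀPA = [0.7026 0.4042; -0.5050 -0.4311]
A−BK = [0.2954 0.3234; -0.2874 -0.2335]
AᵀP(A−BK) = [1.2196 0.9701; 0.9701 0.7882]
P' = Q + AᵀP(A−BK) = [2.4696 -0.0299; -0.0299 1.7882]
tr(P') = 4.2577
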